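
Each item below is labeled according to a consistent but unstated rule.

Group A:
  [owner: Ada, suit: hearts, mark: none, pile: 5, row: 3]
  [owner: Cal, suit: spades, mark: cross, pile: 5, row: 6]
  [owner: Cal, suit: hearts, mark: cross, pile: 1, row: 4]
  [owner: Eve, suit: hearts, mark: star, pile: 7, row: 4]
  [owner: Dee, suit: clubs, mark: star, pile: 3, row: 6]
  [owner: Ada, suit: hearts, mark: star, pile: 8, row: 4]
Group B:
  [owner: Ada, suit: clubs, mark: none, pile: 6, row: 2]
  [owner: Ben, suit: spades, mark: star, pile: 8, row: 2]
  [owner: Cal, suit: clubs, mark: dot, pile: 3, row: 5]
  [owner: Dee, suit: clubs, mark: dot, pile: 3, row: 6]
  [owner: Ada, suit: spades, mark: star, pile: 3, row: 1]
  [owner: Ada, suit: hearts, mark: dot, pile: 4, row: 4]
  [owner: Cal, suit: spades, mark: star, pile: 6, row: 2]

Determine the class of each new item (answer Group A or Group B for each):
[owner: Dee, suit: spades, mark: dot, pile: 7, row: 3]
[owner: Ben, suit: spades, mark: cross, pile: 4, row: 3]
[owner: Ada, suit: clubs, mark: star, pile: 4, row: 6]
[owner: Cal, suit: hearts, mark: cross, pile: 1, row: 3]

The common property of the 'Group A' items is: mark is not dot AND row ≥ 3. No 'Group B' item has it.
[owner: Dee, suit: spades, mark: dot, pile: 7, row: 3]: mark is dot, row = 3, lacks this property → Group B.
[owner: Ben, suit: spades, mark: cross, pile: 4, row: 3]: mark is cross, row = 3, satisfies this → Group A.
[owner: Ada, suit: clubs, mark: star, pile: 4, row: 6]: mark is star, row = 6, satisfies this → Group A.
[owner: Cal, suit: hearts, mark: cross, pile: 1, row: 3]: mark is cross, row = 3, satisfies this → Group A.

Group B, Group A, Group A, Group A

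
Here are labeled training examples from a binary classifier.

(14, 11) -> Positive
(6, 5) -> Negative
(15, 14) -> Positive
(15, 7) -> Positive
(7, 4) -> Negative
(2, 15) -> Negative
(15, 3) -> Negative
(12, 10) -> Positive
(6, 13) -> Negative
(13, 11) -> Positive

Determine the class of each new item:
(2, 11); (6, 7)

Negative, Negative

One predicate separates the groups cleanly: sum ≥ 22.
Negative: (2, 11), since 2+11 = 13.
Negative: (6, 7), since 6+7 = 13.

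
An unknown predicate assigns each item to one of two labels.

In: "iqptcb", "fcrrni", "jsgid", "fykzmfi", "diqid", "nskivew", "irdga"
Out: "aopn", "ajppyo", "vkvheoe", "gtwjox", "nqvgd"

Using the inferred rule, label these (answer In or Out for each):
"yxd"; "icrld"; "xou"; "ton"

One predicate separates the groups cleanly: contains 'i'.
"yxd" — no 'i', hence Out. "icrld" — has 'i', hence In. "xou" — no 'i', hence Out. "ton" — no 'i', hence Out.

Out, In, Out, Out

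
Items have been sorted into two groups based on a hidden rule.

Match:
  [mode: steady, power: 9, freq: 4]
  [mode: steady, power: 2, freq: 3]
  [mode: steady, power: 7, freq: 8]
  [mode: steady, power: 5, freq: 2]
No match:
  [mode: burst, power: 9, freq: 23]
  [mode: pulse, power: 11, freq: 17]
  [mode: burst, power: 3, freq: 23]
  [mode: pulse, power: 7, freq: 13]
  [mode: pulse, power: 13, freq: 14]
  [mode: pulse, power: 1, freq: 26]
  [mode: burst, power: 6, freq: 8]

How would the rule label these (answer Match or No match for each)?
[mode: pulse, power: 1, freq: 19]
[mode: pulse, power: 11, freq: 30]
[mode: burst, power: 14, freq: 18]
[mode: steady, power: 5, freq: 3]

No match, No match, No match, Match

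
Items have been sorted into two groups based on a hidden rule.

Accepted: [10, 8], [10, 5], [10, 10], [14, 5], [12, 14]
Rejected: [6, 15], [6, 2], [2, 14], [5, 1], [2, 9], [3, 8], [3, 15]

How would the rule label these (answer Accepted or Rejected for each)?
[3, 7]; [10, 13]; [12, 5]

Rejected, Accepted, Accepted

All 'Accepted' examples share one property — first ≥ 8 — and every 'Rejected' example lacks it.
[3, 7] — first 3, hence Rejected. [10, 13] — first 10, hence Accepted. [12, 5] — first 12, hence Accepted.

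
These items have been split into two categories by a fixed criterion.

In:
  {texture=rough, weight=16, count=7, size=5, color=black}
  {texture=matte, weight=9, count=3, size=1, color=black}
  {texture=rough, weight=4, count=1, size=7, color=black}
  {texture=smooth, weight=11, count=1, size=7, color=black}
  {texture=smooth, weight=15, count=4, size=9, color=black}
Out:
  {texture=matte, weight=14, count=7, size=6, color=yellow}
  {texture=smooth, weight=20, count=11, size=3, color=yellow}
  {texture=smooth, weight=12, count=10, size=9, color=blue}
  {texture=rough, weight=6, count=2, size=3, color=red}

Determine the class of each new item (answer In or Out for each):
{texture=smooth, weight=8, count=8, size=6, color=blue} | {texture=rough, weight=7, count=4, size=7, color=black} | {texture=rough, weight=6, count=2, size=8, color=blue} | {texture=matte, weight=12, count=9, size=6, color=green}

Out, In, Out, Out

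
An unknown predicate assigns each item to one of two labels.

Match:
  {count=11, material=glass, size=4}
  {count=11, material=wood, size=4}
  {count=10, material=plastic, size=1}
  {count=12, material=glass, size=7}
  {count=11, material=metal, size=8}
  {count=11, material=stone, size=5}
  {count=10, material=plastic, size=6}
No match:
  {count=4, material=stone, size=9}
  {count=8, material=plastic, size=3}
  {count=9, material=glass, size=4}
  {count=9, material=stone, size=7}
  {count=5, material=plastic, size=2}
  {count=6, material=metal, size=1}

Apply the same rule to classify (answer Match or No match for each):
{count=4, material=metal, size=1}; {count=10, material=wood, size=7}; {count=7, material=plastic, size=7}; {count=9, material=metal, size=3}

No match, Match, No match, No match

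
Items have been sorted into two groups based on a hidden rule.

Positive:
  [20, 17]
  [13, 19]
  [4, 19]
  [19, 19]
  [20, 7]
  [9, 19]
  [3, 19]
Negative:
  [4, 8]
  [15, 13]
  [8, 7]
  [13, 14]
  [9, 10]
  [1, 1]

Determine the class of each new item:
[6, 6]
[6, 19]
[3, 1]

Negative, Positive, Negative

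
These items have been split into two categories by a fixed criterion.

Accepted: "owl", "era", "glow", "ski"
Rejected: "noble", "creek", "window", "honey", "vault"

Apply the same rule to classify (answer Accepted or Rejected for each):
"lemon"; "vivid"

Rejected, Rejected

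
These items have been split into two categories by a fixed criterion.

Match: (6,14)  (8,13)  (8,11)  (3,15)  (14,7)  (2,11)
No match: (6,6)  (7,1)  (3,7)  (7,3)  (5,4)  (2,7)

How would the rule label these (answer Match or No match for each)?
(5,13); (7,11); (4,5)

Match, Match, No match

A rule that fits every label: sum ≥ 13 — true of each 'Match' example, false of each 'No match' one.
(5,13) — 5+13 = 18, hence Match. (7,11) — 7+11 = 18, hence Match. (4,5) — 4+5 = 9, hence No match.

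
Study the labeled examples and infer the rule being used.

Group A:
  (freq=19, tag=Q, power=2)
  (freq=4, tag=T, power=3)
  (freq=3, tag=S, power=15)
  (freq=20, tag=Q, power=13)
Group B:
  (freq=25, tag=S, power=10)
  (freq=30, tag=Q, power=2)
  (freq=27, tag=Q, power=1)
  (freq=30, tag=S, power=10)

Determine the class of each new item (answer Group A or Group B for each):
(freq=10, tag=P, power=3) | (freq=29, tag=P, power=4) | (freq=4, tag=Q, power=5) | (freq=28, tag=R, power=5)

One predicate separates the groups cleanly: freq ≤ 20.

Group A, Group B, Group A, Group B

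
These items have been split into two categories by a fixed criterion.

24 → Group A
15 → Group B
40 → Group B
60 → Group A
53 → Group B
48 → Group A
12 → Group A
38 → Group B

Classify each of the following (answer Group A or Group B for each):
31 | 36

A rule that fits every label: multiple of 6 — true of each 'Group A' example, false of each 'Group B' one.
31: Group B (31 = 6·5 + 1). 36: Group A (36 = 6·6).

Group B, Group A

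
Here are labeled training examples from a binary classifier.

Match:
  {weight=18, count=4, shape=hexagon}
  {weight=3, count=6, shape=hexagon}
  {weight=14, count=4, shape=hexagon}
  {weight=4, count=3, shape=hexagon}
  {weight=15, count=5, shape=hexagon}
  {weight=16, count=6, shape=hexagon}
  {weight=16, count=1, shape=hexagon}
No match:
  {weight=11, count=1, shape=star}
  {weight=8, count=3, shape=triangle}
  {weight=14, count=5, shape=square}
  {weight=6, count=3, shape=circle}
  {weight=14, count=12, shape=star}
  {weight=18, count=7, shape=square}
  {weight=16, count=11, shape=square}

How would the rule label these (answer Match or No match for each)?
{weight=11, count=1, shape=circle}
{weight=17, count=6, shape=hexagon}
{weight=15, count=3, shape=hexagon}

No match, Match, Match

'Match' ⟺ shape is hexagon.
{weight=11, count=1, shape=circle}: shape is circle, fails the rule → No match.
{weight=17, count=6, shape=hexagon}: shape is hexagon, meets the rule → Match.
{weight=15, count=3, shape=hexagon}: shape is hexagon, meets the rule → Match.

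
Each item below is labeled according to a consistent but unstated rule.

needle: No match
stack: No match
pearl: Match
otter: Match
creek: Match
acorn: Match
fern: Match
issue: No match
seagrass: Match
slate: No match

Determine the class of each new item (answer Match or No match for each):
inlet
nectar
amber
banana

No match, Match, Match, No match

The rule appears to be: contains 'r'.
inlet — no 'r', hence No match. nectar — has 'r', hence Match. amber — has 'r', hence Match. banana — no 'r', hence No match.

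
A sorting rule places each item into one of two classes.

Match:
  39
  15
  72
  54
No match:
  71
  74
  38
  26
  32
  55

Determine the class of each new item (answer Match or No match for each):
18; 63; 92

Match, Match, No match

The classifier is using: multiple of 3.
18 → 18 = 3·6 → Match.
63 → 63 = 3·21 → Match.
92 → 92 = 3·30 + 2 → No match.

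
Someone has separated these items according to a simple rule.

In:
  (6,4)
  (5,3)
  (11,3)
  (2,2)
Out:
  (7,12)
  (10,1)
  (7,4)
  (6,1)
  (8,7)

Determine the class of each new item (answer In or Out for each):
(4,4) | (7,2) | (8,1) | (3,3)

Every 'In' example satisfies: sum is even. None of the 'Out' examples do.
In: (4,4), since 4+4 = 8. Out: (7,2), since 7+2 = 9. Out: (8,1), since 8+1 = 9. In: (3,3), since 3+3 = 6.

In, Out, Out, In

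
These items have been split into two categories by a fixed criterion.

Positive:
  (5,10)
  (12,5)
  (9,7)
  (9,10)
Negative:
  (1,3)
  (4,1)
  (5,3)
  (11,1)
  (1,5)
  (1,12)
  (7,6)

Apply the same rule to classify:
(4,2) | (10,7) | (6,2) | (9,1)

All 'Positive' examples share one property — sum ≥ 15 — and every 'Negative' example lacks it.
(4,2): 4+2 = 6 — does not pass, so Negative.
(10,7): 10+7 = 17 — matches, so Positive.
(6,2): 6+2 = 8 — does not pass, so Negative.
(9,1): 9+1 = 10 — does not pass, so Negative.

Negative, Positive, Negative, Negative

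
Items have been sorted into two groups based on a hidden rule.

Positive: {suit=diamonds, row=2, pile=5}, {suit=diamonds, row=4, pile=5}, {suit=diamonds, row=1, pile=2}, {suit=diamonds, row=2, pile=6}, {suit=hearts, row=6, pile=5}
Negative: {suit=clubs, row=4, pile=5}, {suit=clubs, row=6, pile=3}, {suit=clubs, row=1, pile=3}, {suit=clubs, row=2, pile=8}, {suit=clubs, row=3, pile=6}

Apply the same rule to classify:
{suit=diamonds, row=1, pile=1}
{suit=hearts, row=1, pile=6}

The common property of the 'Positive' items is: suit is not clubs. No 'Negative' item has it.
{suit=diamonds, row=1, pile=1}: suit is diamonds — has this property, so Positive.
{suit=hearts, row=1, pile=6}: suit is hearts — has this property, so Positive.

Positive, Positive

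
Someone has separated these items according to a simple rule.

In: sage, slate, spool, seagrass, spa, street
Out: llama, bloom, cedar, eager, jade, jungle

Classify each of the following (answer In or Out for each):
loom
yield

Out, Out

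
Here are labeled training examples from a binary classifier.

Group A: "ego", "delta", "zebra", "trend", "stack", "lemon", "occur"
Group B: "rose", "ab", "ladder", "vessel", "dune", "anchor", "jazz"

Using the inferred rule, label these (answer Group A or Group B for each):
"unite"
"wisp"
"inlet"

Group A, Group B, Group A

Rule: odd length. This holds for each 'Group A' example and fails for each 'Group B' one.
"unite": length 5 — passes, so Group A. "wisp": length 4 — fails the rule, so Group B. "inlet": length 5 — passes, so Group A.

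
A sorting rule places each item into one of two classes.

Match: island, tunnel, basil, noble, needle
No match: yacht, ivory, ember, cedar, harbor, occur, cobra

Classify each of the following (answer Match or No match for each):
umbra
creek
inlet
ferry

'Match' ⟺ contains 'l'.
umbra: no 'l', does not satisfy this → No match.
creek: no 'l', does not satisfy this → No match.
inlet: has 'l', has this property → Match.
ferry: no 'l', does not satisfy this → No match.

No match, No match, Match, No match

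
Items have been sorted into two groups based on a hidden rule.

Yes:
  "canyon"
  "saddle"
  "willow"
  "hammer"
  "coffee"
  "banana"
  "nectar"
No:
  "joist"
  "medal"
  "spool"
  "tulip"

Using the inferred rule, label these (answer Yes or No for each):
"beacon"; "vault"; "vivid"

Yes, No, No

All 'Yes' examples share one property — even length — and every 'No' example lacks it.
"beacon" — length 6, hence Yes. "vault" — length 5, hence No. "vivid" — length 5, hence No.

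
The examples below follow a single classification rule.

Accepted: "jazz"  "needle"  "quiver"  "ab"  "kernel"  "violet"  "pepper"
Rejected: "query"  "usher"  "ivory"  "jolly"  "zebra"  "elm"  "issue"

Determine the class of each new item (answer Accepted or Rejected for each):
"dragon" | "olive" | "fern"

Accepted, Rejected, Accepted

A rule that fits every label: even length — true of each 'Accepted' example, false of each 'Rejected' one.
Accepted: "dragon", since length 6. Rejected: "olive", since length 5. Accepted: "fern", since length 4.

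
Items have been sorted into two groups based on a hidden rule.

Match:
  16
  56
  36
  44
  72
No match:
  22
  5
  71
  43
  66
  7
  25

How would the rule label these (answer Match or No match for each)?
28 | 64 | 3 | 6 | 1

The distinguishing property — multiple of 4 — holds for all the 'Match' cases and none of the 'No match' cases.
Match: 28, since 28 = 4·7. Match: 64, since 64 = 4·16. No match: 3, since 3 = 4·0 + 3. No match: 6, since 6 = 4·1 + 2. No match: 1, since 1 = 4·0 + 1.

Match, Match, No match, No match, No match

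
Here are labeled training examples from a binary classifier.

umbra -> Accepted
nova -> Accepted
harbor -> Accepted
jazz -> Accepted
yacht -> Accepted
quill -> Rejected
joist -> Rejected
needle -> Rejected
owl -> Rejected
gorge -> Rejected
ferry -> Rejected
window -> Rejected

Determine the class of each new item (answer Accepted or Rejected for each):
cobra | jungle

Accepted, Rejected

Every 'Accepted' example satisfies: contains 'a'. None of the 'Rejected' examples do.
cobra — has 'a', hence Accepted. jungle — no 'a', hence Rejected.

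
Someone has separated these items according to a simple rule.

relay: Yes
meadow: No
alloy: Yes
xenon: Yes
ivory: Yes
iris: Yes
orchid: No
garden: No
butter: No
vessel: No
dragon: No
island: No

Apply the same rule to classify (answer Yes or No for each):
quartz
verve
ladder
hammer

No, Yes, No, No

One predicate separates the groups cleanly: length ≤ 5.
quartz: length 6 — fails the rule, so No.
verve: length 5 — matches, so Yes.
ladder: length 6 — fails the rule, so No.
hammer: length 6 — fails the rule, so No.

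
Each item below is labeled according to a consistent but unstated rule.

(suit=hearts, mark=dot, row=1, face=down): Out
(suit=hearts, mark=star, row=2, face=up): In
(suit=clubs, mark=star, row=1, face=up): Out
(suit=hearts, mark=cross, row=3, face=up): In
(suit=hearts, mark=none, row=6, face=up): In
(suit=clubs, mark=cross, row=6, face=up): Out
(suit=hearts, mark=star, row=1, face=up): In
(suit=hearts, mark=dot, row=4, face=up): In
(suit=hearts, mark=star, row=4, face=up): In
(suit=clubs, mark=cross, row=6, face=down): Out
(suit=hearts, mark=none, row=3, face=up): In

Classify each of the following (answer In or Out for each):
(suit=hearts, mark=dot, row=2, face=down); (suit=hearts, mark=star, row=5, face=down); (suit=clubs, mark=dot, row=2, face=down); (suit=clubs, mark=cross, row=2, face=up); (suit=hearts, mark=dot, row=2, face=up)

Out, Out, Out, Out, In

The distinguishing property — face is up AND suit is hearts — holds for all the 'In' cases and none of the 'Out' cases.
(suit=hearts, mark=dot, row=2, face=down) → face is down, suit is hearts → Out.
(suit=hearts, mark=star, row=5, face=down) → face is down, suit is hearts → Out.
(suit=clubs, mark=dot, row=2, face=down) → face is down, suit is clubs → Out.
(suit=clubs, mark=cross, row=2, face=up) → face is up, suit is clubs → Out.
(suit=hearts, mark=dot, row=2, face=up) → face is up, suit is hearts → In.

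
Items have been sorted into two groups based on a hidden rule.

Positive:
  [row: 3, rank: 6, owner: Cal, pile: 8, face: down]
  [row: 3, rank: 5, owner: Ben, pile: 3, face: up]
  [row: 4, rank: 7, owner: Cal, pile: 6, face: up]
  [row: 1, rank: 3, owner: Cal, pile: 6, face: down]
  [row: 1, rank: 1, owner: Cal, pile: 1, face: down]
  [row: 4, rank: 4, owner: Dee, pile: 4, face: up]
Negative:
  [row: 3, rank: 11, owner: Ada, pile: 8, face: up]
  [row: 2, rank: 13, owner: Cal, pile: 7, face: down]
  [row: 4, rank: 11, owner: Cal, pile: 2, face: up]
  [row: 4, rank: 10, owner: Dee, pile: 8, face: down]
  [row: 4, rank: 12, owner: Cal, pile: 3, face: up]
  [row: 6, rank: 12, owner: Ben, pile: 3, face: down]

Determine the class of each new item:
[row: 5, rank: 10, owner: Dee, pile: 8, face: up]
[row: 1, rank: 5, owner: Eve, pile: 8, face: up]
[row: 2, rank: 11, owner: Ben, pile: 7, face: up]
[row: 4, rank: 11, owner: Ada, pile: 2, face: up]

The distinguishing property — rank ≤ 7 — holds for all the 'Positive' cases and none of the 'Negative' cases.
[row: 5, rank: 10, owner: Dee, pile: 8, face: up]: rank = 10, doesn't match → Negative.
[row: 1, rank: 5, owner: Eve, pile: 8, face: up]: rank = 5, has this property → Positive.
[row: 2, rank: 11, owner: Ben, pile: 7, face: up]: rank = 11, doesn't match → Negative.
[row: 4, rank: 11, owner: Ada, pile: 2, face: up]: rank = 11, doesn't match → Negative.

Negative, Positive, Negative, Negative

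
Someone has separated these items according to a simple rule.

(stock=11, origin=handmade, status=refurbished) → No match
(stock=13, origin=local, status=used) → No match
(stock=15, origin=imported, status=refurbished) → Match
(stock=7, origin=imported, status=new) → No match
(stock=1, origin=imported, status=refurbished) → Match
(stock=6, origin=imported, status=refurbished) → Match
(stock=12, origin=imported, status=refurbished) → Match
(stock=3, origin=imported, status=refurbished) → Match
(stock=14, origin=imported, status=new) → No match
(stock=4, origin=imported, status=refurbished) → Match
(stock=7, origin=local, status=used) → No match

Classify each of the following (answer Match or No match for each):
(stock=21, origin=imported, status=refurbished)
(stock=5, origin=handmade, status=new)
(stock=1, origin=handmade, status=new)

Match, No match, No match

The common property of the 'Match' items is: origin is imported AND status is refurbished. No 'No match' item has it.
(stock=21, origin=imported, status=refurbished): origin is imported, status is refurbished, matches → Match.
(stock=5, origin=handmade, status=new): origin is handmade, status is new, fails the rule → No match.
(stock=1, origin=handmade, status=new): origin is handmade, status is new, fails the rule → No match.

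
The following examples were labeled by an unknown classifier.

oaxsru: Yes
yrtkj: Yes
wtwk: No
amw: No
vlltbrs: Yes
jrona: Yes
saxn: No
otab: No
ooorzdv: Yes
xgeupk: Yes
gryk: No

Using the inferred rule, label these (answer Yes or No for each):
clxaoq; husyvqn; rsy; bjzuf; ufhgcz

The classifier is using: length ≥ 5.
clxaoq → length 6 → Yes.
husyvqn → length 7 → Yes.
rsy → length 3 → No.
bjzuf → length 5 → Yes.
ufhgcz → length 6 → Yes.

Yes, Yes, No, Yes, Yes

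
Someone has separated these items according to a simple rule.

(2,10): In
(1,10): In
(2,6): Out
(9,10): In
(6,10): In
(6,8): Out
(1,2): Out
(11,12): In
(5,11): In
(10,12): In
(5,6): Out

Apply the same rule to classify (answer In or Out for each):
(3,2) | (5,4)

All 'In' examples share one property — second ≥ 9 — and every 'Out' example lacks it.
(3,2): Out (second 2). (5,4): Out (second 4).

Out, Out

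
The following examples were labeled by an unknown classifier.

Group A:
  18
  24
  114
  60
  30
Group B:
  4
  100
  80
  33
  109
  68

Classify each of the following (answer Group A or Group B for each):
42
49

Group A, Group B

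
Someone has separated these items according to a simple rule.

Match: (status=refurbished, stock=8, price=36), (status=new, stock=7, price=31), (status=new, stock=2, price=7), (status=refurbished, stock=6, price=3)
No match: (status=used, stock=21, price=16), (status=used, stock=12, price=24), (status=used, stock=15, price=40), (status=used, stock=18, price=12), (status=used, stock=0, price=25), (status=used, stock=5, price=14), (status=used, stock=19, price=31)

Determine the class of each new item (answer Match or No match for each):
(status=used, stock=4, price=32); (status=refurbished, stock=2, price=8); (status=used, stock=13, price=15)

Every 'Match' example satisfies: status is not used. None of the 'No match' examples do.
(status=used, stock=4, price=32) — status is used, hence No match.
(status=refurbished, stock=2, price=8) — status is refurbished, hence Match.
(status=used, stock=13, price=15) — status is used, hence No match.

No match, Match, No match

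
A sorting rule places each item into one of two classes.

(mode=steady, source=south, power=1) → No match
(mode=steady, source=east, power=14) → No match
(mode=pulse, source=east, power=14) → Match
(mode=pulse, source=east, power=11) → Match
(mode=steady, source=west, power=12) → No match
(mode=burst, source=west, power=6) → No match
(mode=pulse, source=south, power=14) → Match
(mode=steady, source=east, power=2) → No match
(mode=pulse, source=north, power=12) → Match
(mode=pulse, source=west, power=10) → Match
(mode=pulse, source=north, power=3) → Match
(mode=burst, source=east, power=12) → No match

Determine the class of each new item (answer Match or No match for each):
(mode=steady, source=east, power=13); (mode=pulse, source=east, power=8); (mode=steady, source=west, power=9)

No match, Match, No match

'Match' ⟺ mode is pulse.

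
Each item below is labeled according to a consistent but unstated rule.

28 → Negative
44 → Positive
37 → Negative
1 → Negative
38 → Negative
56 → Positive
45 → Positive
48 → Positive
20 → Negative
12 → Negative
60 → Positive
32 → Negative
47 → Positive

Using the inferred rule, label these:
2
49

Negative, Positive

The common property of the 'Positive' items is: at least 44. No 'Negative' item has it.
2: 2 < 44, fails this test → Negative. 49: 49 ≥ 44, meets the rule → Positive.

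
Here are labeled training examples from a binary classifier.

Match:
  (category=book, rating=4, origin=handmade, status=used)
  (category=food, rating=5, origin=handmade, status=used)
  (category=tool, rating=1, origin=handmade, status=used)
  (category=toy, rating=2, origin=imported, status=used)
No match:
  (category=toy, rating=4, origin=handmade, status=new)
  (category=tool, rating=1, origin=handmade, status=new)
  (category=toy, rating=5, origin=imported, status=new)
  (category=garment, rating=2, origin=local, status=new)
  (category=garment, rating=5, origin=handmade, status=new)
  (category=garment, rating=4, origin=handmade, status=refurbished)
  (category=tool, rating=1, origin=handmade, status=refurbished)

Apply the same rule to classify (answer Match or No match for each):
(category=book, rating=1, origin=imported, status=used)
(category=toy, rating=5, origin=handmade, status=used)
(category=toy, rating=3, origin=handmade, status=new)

Match, Match, No match

A rule that fits every label: status is used — true of each 'Match' example, false of each 'No match' one.
(category=book, rating=1, origin=imported, status=used) → status is used → Match.
(category=toy, rating=5, origin=handmade, status=used) → status is used → Match.
(category=toy, rating=3, origin=handmade, status=new) → status is new → No match.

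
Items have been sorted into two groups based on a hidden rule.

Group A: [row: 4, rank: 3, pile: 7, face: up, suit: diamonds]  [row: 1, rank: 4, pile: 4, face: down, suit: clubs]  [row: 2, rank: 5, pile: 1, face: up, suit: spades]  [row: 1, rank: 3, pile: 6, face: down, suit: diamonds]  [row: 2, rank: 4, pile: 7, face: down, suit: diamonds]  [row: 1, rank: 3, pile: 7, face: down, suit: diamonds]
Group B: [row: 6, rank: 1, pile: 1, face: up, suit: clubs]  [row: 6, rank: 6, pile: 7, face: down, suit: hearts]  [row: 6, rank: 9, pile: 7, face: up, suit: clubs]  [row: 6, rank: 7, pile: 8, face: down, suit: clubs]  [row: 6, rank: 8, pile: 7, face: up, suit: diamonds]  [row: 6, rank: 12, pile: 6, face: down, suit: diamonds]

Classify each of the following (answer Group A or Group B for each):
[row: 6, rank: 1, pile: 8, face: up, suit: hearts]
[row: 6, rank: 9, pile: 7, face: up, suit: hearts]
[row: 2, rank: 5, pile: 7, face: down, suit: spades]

Group B, Group B, Group A

The common property of the 'Group A' items is: row ≤ 4. No 'Group B' item has it.
[row: 6, rank: 1, pile: 8, face: up, suit: hearts] — row = 6, hence Group B. [row: 6, rank: 9, pile: 7, face: up, suit: hearts] — row = 6, hence Group B. [row: 2, rank: 5, pile: 7, face: down, suit: spades] — row = 2, hence Group A.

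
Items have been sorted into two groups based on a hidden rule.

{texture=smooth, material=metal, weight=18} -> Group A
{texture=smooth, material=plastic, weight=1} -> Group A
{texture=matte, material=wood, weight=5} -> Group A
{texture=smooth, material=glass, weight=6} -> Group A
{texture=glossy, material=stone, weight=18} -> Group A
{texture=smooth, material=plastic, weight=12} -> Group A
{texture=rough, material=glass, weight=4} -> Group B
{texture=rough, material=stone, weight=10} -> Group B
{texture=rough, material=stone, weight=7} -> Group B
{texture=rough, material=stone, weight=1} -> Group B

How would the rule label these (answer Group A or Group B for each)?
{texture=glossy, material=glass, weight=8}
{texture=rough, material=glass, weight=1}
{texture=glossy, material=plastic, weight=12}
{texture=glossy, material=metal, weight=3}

Group A, Group B, Group A, Group A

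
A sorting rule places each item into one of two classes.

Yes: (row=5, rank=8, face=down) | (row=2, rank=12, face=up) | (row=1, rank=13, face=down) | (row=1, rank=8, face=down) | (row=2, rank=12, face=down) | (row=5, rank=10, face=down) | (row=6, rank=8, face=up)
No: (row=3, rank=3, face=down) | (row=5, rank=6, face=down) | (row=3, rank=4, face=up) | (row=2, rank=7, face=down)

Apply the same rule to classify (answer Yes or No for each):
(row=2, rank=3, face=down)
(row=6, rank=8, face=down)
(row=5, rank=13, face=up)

Every 'Yes' example satisfies: rank ≥ 8. None of the 'No' examples do.

No, Yes, Yes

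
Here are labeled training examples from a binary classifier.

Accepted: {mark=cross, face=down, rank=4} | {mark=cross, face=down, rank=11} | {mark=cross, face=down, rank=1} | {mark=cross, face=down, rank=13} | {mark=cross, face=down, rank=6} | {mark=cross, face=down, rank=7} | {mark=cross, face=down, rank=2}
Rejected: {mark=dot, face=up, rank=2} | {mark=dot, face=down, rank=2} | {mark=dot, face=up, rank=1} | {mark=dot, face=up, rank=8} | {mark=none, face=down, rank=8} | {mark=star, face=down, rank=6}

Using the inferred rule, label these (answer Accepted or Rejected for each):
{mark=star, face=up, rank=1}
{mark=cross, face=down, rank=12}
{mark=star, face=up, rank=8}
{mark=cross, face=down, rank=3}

Comparing the two groups points to one rule — mark is cross.
{mark=star, face=up, rank=1}: mark is star — fails the rule, so Rejected. {mark=cross, face=down, rank=12}: mark is cross — qualifies, so Accepted. {mark=star, face=up, rank=8}: mark is star — fails the rule, so Rejected. {mark=cross, face=down, rank=3}: mark is cross — qualifies, so Accepted.

Rejected, Accepted, Rejected, Accepted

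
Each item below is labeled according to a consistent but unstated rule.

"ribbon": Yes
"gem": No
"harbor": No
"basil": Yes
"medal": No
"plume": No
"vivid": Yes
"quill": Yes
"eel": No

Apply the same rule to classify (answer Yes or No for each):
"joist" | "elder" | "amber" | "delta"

The simplest hypothesis consistent with all the labels is: contains 'i'.
Yes: "joist", since has 'i'.
No: "elder", since no 'i'.
No: "amber", since no 'i'.
No: "delta", since no 'i'.

Yes, No, No, No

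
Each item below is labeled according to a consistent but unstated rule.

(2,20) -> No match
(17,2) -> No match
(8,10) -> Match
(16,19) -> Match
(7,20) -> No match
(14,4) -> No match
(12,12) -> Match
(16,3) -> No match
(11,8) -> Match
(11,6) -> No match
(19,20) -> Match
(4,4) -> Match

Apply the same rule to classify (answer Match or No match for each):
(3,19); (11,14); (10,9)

No match, Match, Match

All 'Match' examples share one property — |first − second| ≤ 3 — and every 'No match' example lacks it.
No match: (3,19), since |3−19| = 16.
Match: (11,14), since |11−14| = 3.
Match: (10,9), since |10−9| = 1.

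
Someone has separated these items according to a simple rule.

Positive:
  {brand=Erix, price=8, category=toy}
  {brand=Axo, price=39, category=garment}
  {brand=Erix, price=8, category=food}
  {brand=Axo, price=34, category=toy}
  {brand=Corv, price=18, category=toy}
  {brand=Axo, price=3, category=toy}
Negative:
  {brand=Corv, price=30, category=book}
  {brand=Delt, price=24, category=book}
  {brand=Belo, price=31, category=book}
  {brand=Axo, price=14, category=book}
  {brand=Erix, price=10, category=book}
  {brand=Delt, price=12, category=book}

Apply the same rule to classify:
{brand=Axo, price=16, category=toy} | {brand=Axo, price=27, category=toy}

Positive, Positive

One predicate separates the groups cleanly: category is not book.
{brand=Axo, price=16, category=toy}: category is toy, qualifies → Positive.
{brand=Axo, price=27, category=toy}: category is toy, qualifies → Positive.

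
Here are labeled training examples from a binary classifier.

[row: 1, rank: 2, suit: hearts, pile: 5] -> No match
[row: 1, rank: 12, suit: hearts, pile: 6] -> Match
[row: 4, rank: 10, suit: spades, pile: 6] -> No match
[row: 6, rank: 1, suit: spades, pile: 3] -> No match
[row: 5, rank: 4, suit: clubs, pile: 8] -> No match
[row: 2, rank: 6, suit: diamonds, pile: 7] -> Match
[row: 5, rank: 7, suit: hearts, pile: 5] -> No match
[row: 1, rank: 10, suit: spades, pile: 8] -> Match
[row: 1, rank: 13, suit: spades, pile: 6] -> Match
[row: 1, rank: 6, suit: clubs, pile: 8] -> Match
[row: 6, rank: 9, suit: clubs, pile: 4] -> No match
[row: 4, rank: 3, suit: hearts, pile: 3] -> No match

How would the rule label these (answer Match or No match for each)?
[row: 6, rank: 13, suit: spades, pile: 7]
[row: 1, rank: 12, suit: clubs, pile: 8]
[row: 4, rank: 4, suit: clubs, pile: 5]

No match, Match, No match

Rule: rank ≥ 3 AND row ≤ 2. This holds for each 'Match' example and fails for each 'No match' one.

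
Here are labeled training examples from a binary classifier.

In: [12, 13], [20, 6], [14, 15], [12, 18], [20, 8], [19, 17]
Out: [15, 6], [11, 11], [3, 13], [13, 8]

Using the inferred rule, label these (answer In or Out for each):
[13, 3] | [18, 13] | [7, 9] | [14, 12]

Out, In, Out, In

The rule appears to be: sum ≥ 25.
[13, 3]: 13+3 = 16, doesn't match → Out.
[18, 13]: 18+13 = 31, qualifies → In.
[7, 9]: 7+9 = 16, doesn't match → Out.
[14, 12]: 14+12 = 26, qualifies → In.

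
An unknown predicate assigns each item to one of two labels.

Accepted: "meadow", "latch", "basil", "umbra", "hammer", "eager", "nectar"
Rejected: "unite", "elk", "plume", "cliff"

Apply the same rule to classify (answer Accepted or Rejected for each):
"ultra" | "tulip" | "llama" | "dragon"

Accepted, Rejected, Accepted, Accepted

Every 'Accepted' example satisfies: contains 'a'. None of the 'Rejected' examples do.
"ultra": has 'a', fits → Accepted. "tulip": no 'a', lacks this property → Rejected. "llama": has 'a', fits → Accepted. "dragon": has 'a', fits → Accepted.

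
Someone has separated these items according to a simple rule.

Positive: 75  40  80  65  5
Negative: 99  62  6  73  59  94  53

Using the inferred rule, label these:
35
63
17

Positive, Negative, Negative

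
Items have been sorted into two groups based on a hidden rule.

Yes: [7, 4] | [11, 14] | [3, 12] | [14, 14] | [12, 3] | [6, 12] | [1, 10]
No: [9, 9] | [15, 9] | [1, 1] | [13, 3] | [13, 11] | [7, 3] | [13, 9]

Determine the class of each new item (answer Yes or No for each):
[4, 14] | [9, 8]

Yes, Yes

Looking at the examples, the only property every 'Yes' case has and every 'No' case lacks is: product is even.
[4, 14]: Yes (4·14 = 56).
[9, 8]: Yes (9·8 = 72).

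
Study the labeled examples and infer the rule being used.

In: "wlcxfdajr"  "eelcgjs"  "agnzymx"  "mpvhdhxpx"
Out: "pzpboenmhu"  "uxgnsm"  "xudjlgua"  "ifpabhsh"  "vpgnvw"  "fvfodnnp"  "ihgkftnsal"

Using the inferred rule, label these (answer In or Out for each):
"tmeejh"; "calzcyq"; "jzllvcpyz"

Out, In, In

Checking candidate rules against both groups, what survives is: odd length.
"tmeejh" → length 6 → Out.
"calzcyq" → length 7 → In.
"jzllvcpyz" → length 9 → In.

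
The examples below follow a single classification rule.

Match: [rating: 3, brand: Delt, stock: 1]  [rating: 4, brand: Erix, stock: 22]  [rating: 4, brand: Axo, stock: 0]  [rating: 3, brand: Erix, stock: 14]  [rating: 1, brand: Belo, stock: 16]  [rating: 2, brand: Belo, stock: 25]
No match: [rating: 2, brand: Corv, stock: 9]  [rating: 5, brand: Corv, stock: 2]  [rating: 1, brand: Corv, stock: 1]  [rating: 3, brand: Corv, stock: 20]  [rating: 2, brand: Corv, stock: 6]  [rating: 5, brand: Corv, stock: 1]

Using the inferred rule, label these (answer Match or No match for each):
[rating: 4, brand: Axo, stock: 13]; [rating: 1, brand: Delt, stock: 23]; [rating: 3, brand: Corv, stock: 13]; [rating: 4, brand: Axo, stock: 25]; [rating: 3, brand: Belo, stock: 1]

Match, Match, No match, Match, Match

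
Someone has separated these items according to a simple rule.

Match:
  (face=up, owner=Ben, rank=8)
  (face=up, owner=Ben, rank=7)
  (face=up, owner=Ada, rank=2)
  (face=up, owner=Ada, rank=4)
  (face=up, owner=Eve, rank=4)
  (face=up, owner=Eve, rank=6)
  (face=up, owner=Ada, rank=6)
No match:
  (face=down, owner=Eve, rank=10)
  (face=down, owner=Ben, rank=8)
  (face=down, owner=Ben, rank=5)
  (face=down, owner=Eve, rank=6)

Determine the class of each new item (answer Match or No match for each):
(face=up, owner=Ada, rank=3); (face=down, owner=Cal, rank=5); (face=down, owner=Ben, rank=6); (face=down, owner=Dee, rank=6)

All 'Match' examples share one property — face is up — and every 'No match' example lacks it.
(face=up, owner=Ada, rank=3) → face is up → Match. (face=down, owner=Cal, rank=5) → face is down → No match. (face=down, owner=Ben, rank=6) → face is down → No match. (face=down, owner=Dee, rank=6) → face is down → No match.

Match, No match, No match, No match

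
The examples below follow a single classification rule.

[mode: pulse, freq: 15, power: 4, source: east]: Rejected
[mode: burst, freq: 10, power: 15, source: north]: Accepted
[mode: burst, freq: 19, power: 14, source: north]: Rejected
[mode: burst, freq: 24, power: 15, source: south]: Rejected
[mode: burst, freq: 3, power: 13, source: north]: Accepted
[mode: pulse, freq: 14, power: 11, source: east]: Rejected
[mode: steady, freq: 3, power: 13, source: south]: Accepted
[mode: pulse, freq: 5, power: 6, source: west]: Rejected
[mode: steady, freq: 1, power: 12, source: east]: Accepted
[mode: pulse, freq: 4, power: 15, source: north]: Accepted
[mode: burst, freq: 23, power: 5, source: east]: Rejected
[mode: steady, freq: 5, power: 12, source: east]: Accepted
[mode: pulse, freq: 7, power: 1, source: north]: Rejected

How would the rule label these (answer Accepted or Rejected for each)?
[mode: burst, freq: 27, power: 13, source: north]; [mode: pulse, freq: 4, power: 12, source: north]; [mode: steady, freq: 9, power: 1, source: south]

The pattern is that an item is 'Accepted' exactly when: freq ≤ 10 AND power ≥ 11.
[mode: burst, freq: 27, power: 13, source: north] — freq = 27, power = 13, hence Rejected. [mode: pulse, freq: 4, power: 12, source: north] — freq = 4, power = 12, hence Accepted. [mode: steady, freq: 9, power: 1, source: south] — freq = 9, power = 1, hence Rejected.

Rejected, Accepted, Rejected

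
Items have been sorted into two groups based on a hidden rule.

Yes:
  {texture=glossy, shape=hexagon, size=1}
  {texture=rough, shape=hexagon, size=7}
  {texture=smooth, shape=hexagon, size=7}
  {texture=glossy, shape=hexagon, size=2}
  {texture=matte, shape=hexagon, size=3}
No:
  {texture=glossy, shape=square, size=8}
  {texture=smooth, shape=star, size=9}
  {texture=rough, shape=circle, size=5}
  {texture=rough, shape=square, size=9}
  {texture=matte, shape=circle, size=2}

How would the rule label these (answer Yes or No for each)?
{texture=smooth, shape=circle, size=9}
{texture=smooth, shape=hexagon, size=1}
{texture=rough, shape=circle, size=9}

Every 'Yes' example satisfies: shape is hexagon. None of the 'No' examples do.
{texture=smooth, shape=circle, size=9}: No (shape is circle).
{texture=smooth, shape=hexagon, size=1}: Yes (shape is hexagon).
{texture=rough, shape=circle, size=9}: No (shape is circle).

No, Yes, No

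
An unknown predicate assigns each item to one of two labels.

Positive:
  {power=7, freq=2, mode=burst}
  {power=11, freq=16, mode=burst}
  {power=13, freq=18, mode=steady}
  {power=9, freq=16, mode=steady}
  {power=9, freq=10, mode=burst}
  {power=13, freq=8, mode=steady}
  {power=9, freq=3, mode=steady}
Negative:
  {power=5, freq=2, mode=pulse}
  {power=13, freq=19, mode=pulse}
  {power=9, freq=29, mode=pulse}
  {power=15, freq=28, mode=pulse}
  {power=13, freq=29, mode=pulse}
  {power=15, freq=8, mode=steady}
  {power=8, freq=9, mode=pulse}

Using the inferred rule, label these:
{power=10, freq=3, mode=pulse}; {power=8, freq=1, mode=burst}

Negative, Positive

The simplest hypothesis consistent with all the labels is: mode is not pulse AND power ≤ 13.
Negative: {power=10, freq=3, mode=pulse}, since mode is pulse, power = 10. Positive: {power=8, freq=1, mode=burst}, since mode is burst, power = 8.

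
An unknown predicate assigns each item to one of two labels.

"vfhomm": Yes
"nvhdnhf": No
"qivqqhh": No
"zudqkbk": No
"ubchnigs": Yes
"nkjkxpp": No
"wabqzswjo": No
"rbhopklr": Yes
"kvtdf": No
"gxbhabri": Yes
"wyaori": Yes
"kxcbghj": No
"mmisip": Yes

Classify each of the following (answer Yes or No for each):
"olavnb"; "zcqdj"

The common property of the 'Yes' items is: even length. No 'No' item has it.
"olavnb": length 6, checks out → Yes. "zcqdj": length 5, fails this test → No.

Yes, No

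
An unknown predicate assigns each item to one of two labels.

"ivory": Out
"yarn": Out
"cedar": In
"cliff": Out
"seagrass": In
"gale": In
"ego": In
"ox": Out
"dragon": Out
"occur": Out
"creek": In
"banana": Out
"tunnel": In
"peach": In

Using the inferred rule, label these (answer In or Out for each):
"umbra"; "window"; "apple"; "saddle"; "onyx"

Out, Out, In, In, Out

The classifier is using: contains 'e'.
"umbra": no 'e' — does not fit, so Out.
"window": no 'e' — does not fit, so Out.
"apple": has 'e' — has this property, so In.
"saddle": has 'e' — has this property, so In.
"onyx": no 'e' — does not fit, so Out.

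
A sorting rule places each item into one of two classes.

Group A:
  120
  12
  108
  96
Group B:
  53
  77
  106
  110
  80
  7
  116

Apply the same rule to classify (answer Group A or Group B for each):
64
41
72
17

One predicate separates the groups cleanly: multiple of 3.
64: Group B (64 = 3·21 + 1).
41: Group B (41 = 3·13 + 2).
72: Group A (72 = 3·24).
17: Group B (17 = 3·5 + 2).

Group B, Group B, Group A, Group B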